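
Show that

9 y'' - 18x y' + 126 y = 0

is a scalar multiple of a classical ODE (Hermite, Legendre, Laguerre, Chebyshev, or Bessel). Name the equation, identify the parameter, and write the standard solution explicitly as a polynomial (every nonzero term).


All three coefficients share the factor 9; dividing through by 9 gives  y'' - 2x y' + 14 y = 0.
This matches the Hermite equation y'' - 2x y' + 2n y = 0 with 2n = 14, so n = 7; the polynomial solution is H_7(x).
With y = sum_k a_k x^k, matching x^k gives (k+2)(k+1) a_{k+2} = 2(k - n) a_k = 2(k - 7) a_k. The right side vanishes at k = 7, so the series with the parity of 7 terminates at degree 7.
Standard normalization: leading coefficient of H_n is 2^n, so a_7 = 2^7 = 128. Work downward with a_k = (k+1)(k+2) a_{k+2} / (2(k - n)):
  a_5 = (6)(7)(128) / (2(5 - 7)) = 5376/(-4) = -1344
  a_3 = (4)(5)(-1344) / (2(3 - 7)) = -26880/(-8) = 3360
  a_1 = (2)(3)(3360) / (2(1 - 7)) = 20160/(-12) = -1680
Hence H_7(x) = 128 x^7 - 1344 x^5 + 3360 x^3 - 1680 x.

H_7(x); series = 128 x^7 - 1344 x^5 + 3360 x^3 - 1680 x


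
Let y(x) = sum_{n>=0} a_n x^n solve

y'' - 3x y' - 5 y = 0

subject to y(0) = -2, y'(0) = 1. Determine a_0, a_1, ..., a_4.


Ansatz: y(x) = sum_{n>=0} a_n x^n, so y'(x) = sum_{n>=1} n a_n x^(n-1) and y''(x) = sum_{n>=2} n(n-1) a_n x^(n-2).
Substitute into P(x) y'' + Q(x) y' + R(x) y = 0 with P(x) = 1, Q(x) = -3x, R(x) = -5, and match powers of x.
Initial conditions: a_0 = -2, a_1 = 1.
Setting the coefficient of each power of x to zero and solving order by order (substituting the coefficients already found):
  x^0: 2 a_2 - 5 a_0 = 0  ->  2 a_2 = 5 a_0 = -10  ->  a_2 = -5
  x^1: 6 a_3 - 8 a_1 = 0  ->  6 a_3 = 8 a_1 = 8  ->  a_3 = 4/3
  x^2: 12 a_4 - 11 a_2 = 0  ->  12 a_4 = 11 a_2 = -55  ->  a_4 = -55/12
Truncated series: y(x) = -2 + x - 5 x^2 + (4/3) x^3 - (55/12) x^4 + O(x^5).

a_0 = -2; a_1 = 1; a_2 = -5; a_3 = 4/3; a_4 = -55/12


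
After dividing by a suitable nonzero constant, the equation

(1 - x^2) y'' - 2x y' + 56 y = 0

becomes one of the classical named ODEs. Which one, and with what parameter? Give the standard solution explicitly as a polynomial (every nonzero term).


The equation is already in a standard form:  (1 - x^2) y'' - 2x y' + 56 y = 0.
This matches the Legendre equation (1 - x^2) y'' - 2x y' + n(n+1) y = 0 (note the -2x y' term) with n(n+1) = 56, so n = 7; the polynomial solution is P_7(x).
With y = sum_k a_k x^k, matching x^k gives (k+2)(k+1) a_{k+2} = [k(k+1) - n(n+1)] a_k = (k - 7)(k + 8) a_k. The right side vanishes at k = 7, so the series with the parity of 7 terminates at degree 7.
Standard normalization (P_n(1) = 1): leading coefficient (2n)!/(2^n (n!)^2) = 87178291200/(128*25401600) = 429/16, so a_7 = 429/16. Work downward with a_k = (k+1)(k+2) a_{k+2} / ((k - 7)(k + 8)):
  a_5 = (6)(7)(429/16) / ((5 - 7)(5 + 8)) = (9009/8)/(-26) = -693/16
  a_3 = (4)(5)(-693/16) / ((3 - 7)(3 + 8)) = (-3465/4)/(-44) = 315/16
  a_1 = (2)(3)(315/16) / ((1 - 7)(1 + 8)) = (945/8)/(-54) = -35/16
Hence P_7(x) = 429 x^7/16 - 693 x^5/16 + 315 x^3/16 - 35 x/16.

P_7(x); series = 429 x^7/16 - 693 x^5/16 + 315 x^3/16 - 35 x/16


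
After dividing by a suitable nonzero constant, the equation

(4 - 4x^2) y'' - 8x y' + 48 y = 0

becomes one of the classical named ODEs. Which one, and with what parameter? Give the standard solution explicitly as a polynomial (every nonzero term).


All three coefficients share the factor 4; dividing through by 4 gives  (1 - x^2) y'' - 2x y' + 12 y = 0.
This matches the Legendre equation (1 - x^2) y'' - 2x y' + n(n+1) y = 0 (note the -2x y' term) with n(n+1) = 12, so n = 3; the polynomial solution is P_3(x).
With y = sum_k a_k x^k, matching x^k gives (k+2)(k+1) a_{k+2} = [k(k+1) - n(n+1)] a_k = (k - 3)(k + 4) a_k. The right side vanishes at k = 3, so the series with the parity of 3 terminates at degree 3.
Standard normalization (P_n(1) = 1): leading coefficient (2n)!/(2^n (n!)^2) = 720/(8*36) = 5/2, so a_3 = 5/2. Work downward with a_k = (k+1)(k+2) a_{k+2} / ((k - 3)(k + 4)):
  a_1 = (2)(3)(5/2) / ((1 - 3)(1 + 4)) = 15/(-10) = -3/2
Hence P_3(x) = 5 x^3/2 - 3 x/2.

P_3(x); series = 5 x^3/2 - 3 x/2


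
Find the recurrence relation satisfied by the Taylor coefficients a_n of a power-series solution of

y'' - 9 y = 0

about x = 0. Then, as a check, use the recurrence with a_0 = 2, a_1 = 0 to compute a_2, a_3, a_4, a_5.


Substitute y = sum_n a_n x^n into y'' + (const) y = 0.
y''(x) = sum_{n>=0} (n+2)(n+1) a_{n+2} x^n.
The ODE becomes sum_n [(n+2)(n+1) a_{n+2} - 9 a_n] x^n = 0.
Setting each coefficient to zero gives the recurrence:
  (n+2)(n+1) a_{n+2} - 9 a_n = 0,
  a_{n+2} = 9 / ((n+1)(n+2)) a_n.

Check with a_0 = 2, a_1 = 0 (apply the recurrence for n = 0, 1, 2, 3): a_0 = 2, a_1 = 0, a_2 = 9, a_3 = 0, a_4 = 27/4, a_5 = 0.

a_{n+2} = 9/((n+1)(n+2)) * a_n; check: a_0 = 2, a_1 = 0, a_2 = 9, a_3 = 0, a_4 = 27/4, a_5 = 0


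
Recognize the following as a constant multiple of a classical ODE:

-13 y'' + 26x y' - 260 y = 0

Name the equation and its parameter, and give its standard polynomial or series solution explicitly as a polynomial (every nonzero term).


All three coefficients share the factor -13; dividing through by -13 gives  y'' - 2x y' + 20 y = 0.
This matches the Hermite equation y'' - 2x y' + 2n y = 0 with 2n = 20, so n = 10; the polynomial solution is H_10(x).
With y = sum_k a_k x^k, matching x^k gives (k+2)(k+1) a_{k+2} = 2(k - n) a_k = 2(k - 10) a_k. The right side vanishes at k = 10, so the series with the parity of 10 terminates at degree 10.
Standard normalization: leading coefficient of H_n is 2^n, so a_10 = 2^10 = 1024. Work downward with a_k = (k+1)(k+2) a_{k+2} / (2(k - n)):
  a_8 = (9)(10)(1024) / (2(8 - 10)) = 92160/(-4) = -23040
  a_6 = (7)(8)(-23040) / (2(6 - 10)) = -1290240/(-8) = 161280
  a_4 = (5)(6)(161280) / (2(4 - 10)) = 4838400/(-12) = -403200
  a_2 = (3)(4)(-403200) / (2(2 - 10)) = -4838400/(-16) = 302400
  a_0 = (1)(2)(302400) / (2(0 - 10)) = 604800/(-20) = -30240
Hence H_10(x) = 1024 x^10 - 23040 x^8 + 161280 x^6 - 403200 x^4 + 302400 x^2 - 30240.

H_10(x); series = 1024 x^10 - 23040 x^8 + 161280 x^6 - 403200 x^4 + 302400 x^2 - 30240


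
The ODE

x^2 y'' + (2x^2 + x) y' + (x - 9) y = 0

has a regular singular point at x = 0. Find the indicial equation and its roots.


Divide by x^2 to reach normal form y'' + P_1(x) y' + P_2(x) y = 0 with P_1(x) = 2 + 1/x and P_2(x) = 1/x - 9/x^2.
x = 0 is a singular point because the y'-coefficient 2 + 1/x has a pole at x = 0 and the y-coefficient 1/x - 9/x^2 has a pole at x = 0.
It is a regular singular point because x P_1(x) = p(x) = 2x + 1 and x^2 P_2(x) = q(x) = x - 9 are polynomials, hence analytic at x = 0.
p(0) = 1,  q(0) = -9.
Indicial equation: r(r-1) + p(0) r + q(0) = 0, i.e. r^2 + (p(0) - 1) r + q(0) = 0, i.e. r^2 - 9 = 0.
Discriminant: (0)^2 - 4(-9) = 36, so r = (0 ± 6)/2.
Solving: r_1 = 3, r_2 = -3.

indicial: r^2 - 9 = 0; roots r_1 = 3, r_2 = -3


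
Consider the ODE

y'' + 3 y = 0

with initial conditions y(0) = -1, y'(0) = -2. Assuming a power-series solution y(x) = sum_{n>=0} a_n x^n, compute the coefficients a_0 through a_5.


Ansatz: y(x) = sum_{n>=0} a_n x^n, so y'(x) = sum_{n>=1} n a_n x^(n-1) and y''(x) = sum_{n>=2} n(n-1) a_n x^(n-2).
Substitute into P(x) y'' + Q(x) y' + R(x) y = 0 with P(x) = 1, Q(x) = 0, R(x) = 3, and match powers of x.
Initial conditions: a_0 = -1, a_1 = -2.
Setting the coefficient of each power of x to zero and solving order by order (substituting the coefficients already found):
  x^0: 2 a_2 + 3 a_0 = 0  ->  2 a_2 = -3 a_0 = 3  ->  a_2 = 3/2
  x^1: 6 a_3 + 3 a_1 = 0  ->  6 a_3 = -3 a_1 = 6  ->  a_3 = 1
  x^2: 12 a_4 + 3 a_2 = 0  ->  12 a_4 = -3 a_2 = -9/2  ->  a_4 = -3/8
  x^3: 20 a_5 + 3 a_3 = 0  ->  20 a_5 = -3 a_3 = -3  ->  a_5 = -3/20
Truncated series: y(x) = -1 - 2 x + (3/2) x^2 + x^3 - (3/8) x^4 - (3/20) x^5 + O(x^6).

a_0 = -1; a_1 = -2; a_2 = 3/2; a_3 = 1; a_4 = -3/8; a_5 = -3/20


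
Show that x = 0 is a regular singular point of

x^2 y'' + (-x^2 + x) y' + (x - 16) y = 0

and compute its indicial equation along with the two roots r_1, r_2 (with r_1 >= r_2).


Divide by x^2 to reach normal form y'' + P_1(x) y' + P_2(x) y = 0 with P_1(x) = -1 + 1/x and P_2(x) = 1/x - 16/x^2.
x = 0 is a singular point because the y'-coefficient -1 + 1/x has a pole at x = 0 and the y-coefficient 1/x - 16/x^2 has a pole at x = 0.
It is a regular singular point because x P_1(x) = p(x) = 1 - x and x^2 P_2(x) = q(x) = x - 16 are polynomials, hence analytic at x = 0.
p(0) = 1,  q(0) = -16.
Indicial equation: r(r-1) + p(0) r + q(0) = 0, i.e. r^2 + (p(0) - 1) r + q(0) = 0, i.e. r^2 - 16 = 0.
Discriminant: (0)^2 - 4(-16) = 64, so r = (0 ± 8)/2.
Solving: r_1 = 4, r_2 = -4.

indicial: r^2 - 16 = 0; roots r_1 = 4, r_2 = -4


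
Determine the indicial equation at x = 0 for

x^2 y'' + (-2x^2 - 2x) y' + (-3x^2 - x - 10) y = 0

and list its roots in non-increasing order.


Divide by x^2 to reach normal form y'' + P_1(x) y' + P_2(x) y = 0 with P_1(x) = -2 - 2/x and P_2(x) = -3 - 1/x - 10/x^2.
x = 0 is a singular point because the y'-coefficient -2 - 2/x has a pole at x = 0 and the y-coefficient -3 - 1/x - 10/x^2 has a pole at x = 0.
It is a regular singular point because x P_1(x) = p(x) = -2x - 2 and x^2 P_2(x) = q(x) = -3x^2 - x - 10 are polynomials, hence analytic at x = 0.
p(0) = -2,  q(0) = -10.
Indicial equation: r(r-1) + p(0) r + q(0) = 0, i.e. r^2 + (p(0) - 1) r + q(0) = 0, i.e. r^2 - 3 r - 10 = 0.
Discriminant: (-3)^2 - 4(-10) = 49, so r = (3 ± 7)/2.
Solving: r_1 = 5, r_2 = -2.

indicial: r^2 - 3 r - 10 = 0; roots r_1 = 5, r_2 = -2


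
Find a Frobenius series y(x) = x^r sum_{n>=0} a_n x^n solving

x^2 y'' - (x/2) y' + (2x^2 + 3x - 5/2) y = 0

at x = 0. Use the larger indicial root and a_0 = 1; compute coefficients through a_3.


Write in Frobenius form y'' + (p(x)/x) y' + (q(x)/x^2) y = 0:
  p(x) = -1/2,  q(x) = 2x^2 + 3x - 5/2.
Indicial equation: r(r-1) + (-1/2) r + (-5/2) = 0 -> roots r_1 = 5/2, r_2 = -1.
Take r = r_1 = 5/2. Let y(x) = x^r sum_{n>=0} a_n x^n with a_0 = 1.
Substitute y = x^r sum a_n x^n and match x^{r+n}. The recurrence is
  D(n) a_n + 3 a_{n-1} + 2 a_{n-2} = 0,  where D(n) = (r+n)(r+n-1) + (-1/2)(r+n) + (-5/2).
  a_n = [-3 a_{n-1} - 2 a_{n-2}] / D(n).
Since the indicial polynomial factors as (r - r_1)(r - r_2), D(n) = (r_1 + n - r_1)(r_1 + n - r_2) = n(n + 7/2).
Evaluating step by step (a_0 = 1):
  n = 1: D(1) = 1(1 + 7/2) = 9/2; numerator = -3(1) = -3; a_1 = (-3)/(9/2) = -2/3
  n = 2: D(2) = 2(2 + 7/2) = 11; numerator = -3(-2/3) - 2(1) = 0; a_2 = (0)/(11) = 0
  n = 3: D(3) = 3(3 + 7/2) = 39/2; numerator = -3(0) - 2(-2/3) = 4/3; a_3 = (4/3)/(39/2) = 8/117

r = 5/2; a_0 = 1; a_1 = -2/3; a_2 = 0; a_3 = 8/117


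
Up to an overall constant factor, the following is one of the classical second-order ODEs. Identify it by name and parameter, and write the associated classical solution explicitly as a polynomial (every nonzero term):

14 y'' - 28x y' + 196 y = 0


All three coefficients share the factor 14; dividing through by 14 gives  y'' - 2x y' + 14 y = 0.
This matches the Hermite equation y'' - 2x y' + 2n y = 0 with 2n = 14, so n = 7; the polynomial solution is H_7(x).
With y = sum_k a_k x^k, matching x^k gives (k+2)(k+1) a_{k+2} = 2(k - n) a_k = 2(k - 7) a_k. The right side vanishes at k = 7, so the series with the parity of 7 terminates at degree 7.
Standard normalization: leading coefficient of H_n is 2^n, so a_7 = 2^7 = 128. Work downward with a_k = (k+1)(k+2) a_{k+2} / (2(k - n)):
  a_5 = (6)(7)(128) / (2(5 - 7)) = 5376/(-4) = -1344
  a_3 = (4)(5)(-1344) / (2(3 - 7)) = -26880/(-8) = 3360
  a_1 = (2)(3)(3360) / (2(1 - 7)) = 20160/(-12) = -1680
Hence H_7(x) = 128 x^7 - 1344 x^5 + 3360 x^3 - 1680 x.

H_7(x); series = 128 x^7 - 1344 x^5 + 3360 x^3 - 1680 x


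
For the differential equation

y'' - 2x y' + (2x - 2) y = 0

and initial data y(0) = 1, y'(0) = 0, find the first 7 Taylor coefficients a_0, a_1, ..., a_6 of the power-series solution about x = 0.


Ansatz: y(x) = sum_{n>=0} a_n x^n, so y'(x) = sum_{n>=1} n a_n x^(n-1) and y''(x) = sum_{n>=2} n(n-1) a_n x^(n-2).
Substitute into P(x) y'' + Q(x) y' + R(x) y = 0 with P(x) = 1, Q(x) = -2x, R(x) = 2x - 2, and match powers of x.
Initial conditions: a_0 = 1, a_1 = 0.
Setting the coefficient of each power of x to zero and solving order by order (substituting the coefficients already found):
  x^0: 2 a_2 - 2 a_0 = 0  ->  2 a_2 = 2 a_0 = 2  ->  a_2 = 1
  x^1: 6 a_3 - 4 a_1 + 2 a_0 = 0  ->  6 a_3 = 4 a_1 - 2 a_0 = -2  ->  a_3 = -1/3
  x^2: 12 a_4 - 6 a_2 + 2 a_1 = 0  ->  12 a_4 = 6 a_2 - 2 a_1 = 6  ->  a_4 = 1/2
  x^3: 20 a_5 - 8 a_3 + 2 a_2 = 0  ->  20 a_5 = 8 a_3 - 2 a_2 = -14/3  ->  a_5 = -7/30
  x^4: 30 a_6 - 10 a_4 + 2 a_3 = 0  ->  30 a_6 = 10 a_4 - 2 a_3 = 17/3  ->  a_6 = 17/90
Truncated series: y(x) = 1 + x^2 - (1/3) x^3 + (1/2) x^4 - (7/30) x^5 + (17/90) x^6 + O(x^7).

a_0 = 1; a_1 = 0; a_2 = 1; a_3 = -1/3; a_4 = 1/2; a_5 = -7/30; a_6 = 17/90


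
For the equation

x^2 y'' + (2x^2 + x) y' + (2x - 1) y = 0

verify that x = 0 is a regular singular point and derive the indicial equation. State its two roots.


Divide by x^2 to reach normal form y'' + P_1(x) y' + P_2(x) y = 0 with P_1(x) = 2 + 1/x and P_2(x) = 2/x - 1/x^2.
x = 0 is a singular point because the y'-coefficient 2 + 1/x has a pole at x = 0 and the y-coefficient 2/x - 1/x^2 has a pole at x = 0.
It is a regular singular point because x P_1(x) = p(x) = 2x + 1 and x^2 P_2(x) = q(x) = 2x - 1 are polynomials, hence analytic at x = 0.
p(0) = 1,  q(0) = -1.
Indicial equation: r(r-1) + p(0) r + q(0) = 0, i.e. r^2 + (p(0) - 1) r + q(0) = 0, i.e. r^2 - 1 = 0.
Discriminant: (0)^2 - 4(-1) = 4, so r = (0 ± 2)/2.
Solving: r_1 = 1, r_2 = -1.

indicial: r^2 - 1 = 0; roots r_1 = 1, r_2 = -1


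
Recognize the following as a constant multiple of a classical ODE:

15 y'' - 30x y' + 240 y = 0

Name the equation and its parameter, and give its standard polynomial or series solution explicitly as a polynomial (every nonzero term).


All three coefficients share the factor 15; dividing through by 15 gives  y'' - 2x y' + 16 y = 0.
This matches the Hermite equation y'' - 2x y' + 2n y = 0 with 2n = 16, so n = 8; the polynomial solution is H_8(x).
With y = sum_k a_k x^k, matching x^k gives (k+2)(k+1) a_{k+2} = 2(k - n) a_k = 2(k - 8) a_k. The right side vanishes at k = 8, so the series with the parity of 8 terminates at degree 8.
Standard normalization: leading coefficient of H_n is 2^n, so a_8 = 2^8 = 256. Work downward with a_k = (k+1)(k+2) a_{k+2} / (2(k - n)):
  a_6 = (7)(8)(256) / (2(6 - 8)) = 14336/(-4) = -3584
  a_4 = (5)(6)(-3584) / (2(4 - 8)) = -107520/(-8) = 13440
  a_2 = (3)(4)(13440) / (2(2 - 8)) = 161280/(-12) = -13440
  a_0 = (1)(2)(-13440) / (2(0 - 8)) = -26880/(-16) = 1680
Hence H_8(x) = 256 x^8 - 3584 x^6 + 13440 x^4 - 13440 x^2 + 1680.

H_8(x); series = 256 x^8 - 3584 x^6 + 13440 x^4 - 13440 x^2 + 1680


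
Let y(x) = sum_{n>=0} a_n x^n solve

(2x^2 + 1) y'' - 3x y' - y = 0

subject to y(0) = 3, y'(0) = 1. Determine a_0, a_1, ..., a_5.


Ansatz: y(x) = sum_{n>=0} a_n x^n, so y'(x) = sum_{n>=1} n a_n x^(n-1) and y''(x) = sum_{n>=2} n(n-1) a_n x^(n-2).
Substitute into P(x) y'' + Q(x) y' + R(x) y = 0 with P(x) = 2x^2 + 1, Q(x) = -3x, R(x) = -1, and match powers of x.
Initial conditions: a_0 = 3, a_1 = 1.
Setting the coefficient of each power of x to zero and solving order by order (substituting the coefficients already found):
  x^0: 2 a_2 - a_0 = 0  ->  2 a_2 = a_0 = 3  ->  a_2 = 3/2
  x^1: 6 a_3 - 4 a_1 = 0  ->  6 a_3 = 4 a_1 = 4  ->  a_3 = 2/3
  x^2: 12 a_4 - 3 a_2 = 0  ->  12 a_4 = 3 a_2 = 9/2  ->  a_4 = 3/8
  x^3: 20 a_5 + 2 a_3 = 0  ->  20 a_5 = -2 a_3 = -4/3  ->  a_5 = -1/15
Truncated series: y(x) = 3 + x + (3/2) x^2 + (2/3) x^3 + (3/8) x^4 - (1/15) x^5 + O(x^6).

a_0 = 3; a_1 = 1; a_2 = 3/2; a_3 = 2/3; a_4 = 3/8; a_5 = -1/15


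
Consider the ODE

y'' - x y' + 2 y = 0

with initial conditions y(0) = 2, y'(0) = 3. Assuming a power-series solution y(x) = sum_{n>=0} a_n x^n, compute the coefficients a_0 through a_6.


Ansatz: y(x) = sum_{n>=0} a_n x^n, so y'(x) = sum_{n>=1} n a_n x^(n-1) and y''(x) = sum_{n>=2} n(n-1) a_n x^(n-2).
Substitute into P(x) y'' + Q(x) y' + R(x) y = 0 with P(x) = 1, Q(x) = -x, R(x) = 2, and match powers of x.
Initial conditions: a_0 = 2, a_1 = 3.
Setting the coefficient of each power of x to zero and solving order by order (substituting the coefficients already found):
  x^0: 2 a_2 + 2 a_0 = 0  ->  2 a_2 = -2 a_0 = -4  ->  a_2 = -2
  x^1: 6 a_3 + a_1 = 0  ->  6 a_3 = -a_1 = -3  ->  a_3 = -1/2
  x^2: 12 a_4 = 0  ->  a_4 = 0
  x^3: 20 a_5 - a_3 = 0  ->  20 a_5 = a_3 = -1/2  ->  a_5 = -1/40
  x^4: 30 a_6 - 2 a_4 = 0  ->  30 a_6 = 2 a_4 = 0  ->  a_6 = 0
Truncated series: y(x) = 2 + 3 x - 2 x^2 - (1/2) x^3 - (1/40) x^5 + O(x^7).

a_0 = 2; a_1 = 3; a_2 = -2; a_3 = -1/2; a_4 = 0; a_5 = -1/40; a_6 = 0


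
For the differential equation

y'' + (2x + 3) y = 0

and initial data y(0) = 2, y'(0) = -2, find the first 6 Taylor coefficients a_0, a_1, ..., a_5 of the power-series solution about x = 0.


Ansatz: y(x) = sum_{n>=0} a_n x^n, so y'(x) = sum_{n>=1} n a_n x^(n-1) and y''(x) = sum_{n>=2} n(n-1) a_n x^(n-2).
Substitute into P(x) y'' + Q(x) y' + R(x) y = 0 with P(x) = 1, Q(x) = 0, R(x) = 2x + 3, and match powers of x.
Initial conditions: a_0 = 2, a_1 = -2.
Setting the coefficient of each power of x to zero and solving order by order (substituting the coefficients already found):
  x^0: 2 a_2 + 3 a_0 = 0  ->  2 a_2 = -3 a_0 = -6  ->  a_2 = -3
  x^1: 6 a_3 + 3 a_1 + 2 a_0 = 0  ->  6 a_3 = -3 a_1 - 2 a_0 = 2  ->  a_3 = 1/3
  x^2: 12 a_4 + 3 a_2 + 2 a_1 = 0  ->  12 a_4 = -3 a_2 - 2 a_1 = 13  ->  a_4 = 13/12
  x^3: 20 a_5 + 3 a_3 + 2 a_2 = 0  ->  20 a_5 = -3 a_3 - 2 a_2 = 5  ->  a_5 = 1/4
Truncated series: y(x) = 2 - 2 x - 3 x^2 + (1/3) x^3 + (13/12) x^4 + (1/4) x^5 + O(x^6).

a_0 = 2; a_1 = -2; a_2 = -3; a_3 = 1/3; a_4 = 13/12; a_5 = 1/4


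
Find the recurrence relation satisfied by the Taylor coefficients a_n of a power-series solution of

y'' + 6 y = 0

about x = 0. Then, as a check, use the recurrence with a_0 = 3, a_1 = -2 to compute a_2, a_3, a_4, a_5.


Substitute y = sum_n a_n x^n into y'' + (const) y = 0.
y''(x) = sum_{n>=0} (n+2)(n+1) a_{n+2} x^n.
The ODE becomes sum_n [(n+2)(n+1) a_{n+2} + 6 a_n] x^n = 0.
Setting each coefficient to zero gives the recurrence:
  (n+2)(n+1) a_{n+2} + 6 a_n = 0,
  a_{n+2} = -6 / ((n+1)(n+2)) a_n.

Check with a_0 = 3, a_1 = -2 (apply the recurrence for n = 0, 1, 2, 3): a_0 = 3, a_1 = -2, a_2 = -9, a_3 = 2, a_4 = 9/2, a_5 = -3/5.

a_{n+2} = -6/((n+1)(n+2)) * a_n; check: a_0 = 3, a_1 = -2, a_2 = -9, a_3 = 2, a_4 = 9/2, a_5 = -3/5


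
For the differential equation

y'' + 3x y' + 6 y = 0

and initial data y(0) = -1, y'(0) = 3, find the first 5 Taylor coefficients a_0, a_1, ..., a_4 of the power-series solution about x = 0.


Ansatz: y(x) = sum_{n>=0} a_n x^n, so y'(x) = sum_{n>=1} n a_n x^(n-1) and y''(x) = sum_{n>=2} n(n-1) a_n x^(n-2).
Substitute into P(x) y'' + Q(x) y' + R(x) y = 0 with P(x) = 1, Q(x) = 3x, R(x) = 6, and match powers of x.
Initial conditions: a_0 = -1, a_1 = 3.
Setting the coefficient of each power of x to zero and solving order by order (substituting the coefficients already found):
  x^0: 2 a_2 + 6 a_0 = 0  ->  2 a_2 = -6 a_0 = 6  ->  a_2 = 3
  x^1: 6 a_3 + 9 a_1 = 0  ->  6 a_3 = -9 a_1 = -27  ->  a_3 = -9/2
  x^2: 12 a_4 + 12 a_2 = 0  ->  12 a_4 = -12 a_2 = -36  ->  a_4 = -3
Truncated series: y(x) = -1 + 3 x + 3 x^2 - (9/2) x^3 - 3 x^4 + O(x^5).

a_0 = -1; a_1 = 3; a_2 = 3; a_3 = -9/2; a_4 = -3


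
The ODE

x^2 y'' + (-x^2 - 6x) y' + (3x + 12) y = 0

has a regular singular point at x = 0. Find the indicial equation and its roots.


Divide by x^2 to reach normal form y'' + P_1(x) y' + P_2(x) y = 0 with P_1(x) = -1 - 6/x and P_2(x) = 3/x + 12/x^2.
x = 0 is a singular point because the y'-coefficient -1 - 6/x has a pole at x = 0 and the y-coefficient 3/x + 12/x^2 has a pole at x = 0.
It is a regular singular point because x P_1(x) = p(x) = -x - 6 and x^2 P_2(x) = q(x) = 3x + 12 are polynomials, hence analytic at x = 0.
p(0) = -6,  q(0) = 12.
Indicial equation: r(r-1) + p(0) r + q(0) = 0, i.e. r^2 + (p(0) - 1) r + q(0) = 0, i.e. r^2 - 7 r + 12 = 0.
Discriminant: (-7)^2 - 4(12) = 1, so r = (7 ± 1)/2.
Solving: r_1 = 4, r_2 = 3.

indicial: r^2 - 7 r + 12 = 0; roots r_1 = 4, r_2 = 3


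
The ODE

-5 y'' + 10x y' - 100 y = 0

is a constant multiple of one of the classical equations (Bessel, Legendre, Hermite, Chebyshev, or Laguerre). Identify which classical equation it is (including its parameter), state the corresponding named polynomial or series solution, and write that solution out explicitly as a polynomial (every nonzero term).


All three coefficients share the factor -5; dividing through by -5 gives  y'' - 2x y' + 20 y = 0.
This matches the Hermite equation y'' - 2x y' + 2n y = 0 with 2n = 20, so n = 10; the polynomial solution is H_10(x).
With y = sum_k a_k x^k, matching x^k gives (k+2)(k+1) a_{k+2} = 2(k - n) a_k = 2(k - 10) a_k. The right side vanishes at k = 10, so the series with the parity of 10 terminates at degree 10.
Standard normalization: leading coefficient of H_n is 2^n, so a_10 = 2^10 = 1024. Work downward with a_k = (k+1)(k+2) a_{k+2} / (2(k - n)):
  a_8 = (9)(10)(1024) / (2(8 - 10)) = 92160/(-4) = -23040
  a_6 = (7)(8)(-23040) / (2(6 - 10)) = -1290240/(-8) = 161280
  a_4 = (5)(6)(161280) / (2(4 - 10)) = 4838400/(-12) = -403200
  a_2 = (3)(4)(-403200) / (2(2 - 10)) = -4838400/(-16) = 302400
  a_0 = (1)(2)(302400) / (2(0 - 10)) = 604800/(-20) = -30240
Hence H_10(x) = 1024 x^10 - 23040 x^8 + 161280 x^6 - 403200 x^4 + 302400 x^2 - 30240.

H_10(x); series = 1024 x^10 - 23040 x^8 + 161280 x^6 - 403200 x^4 + 302400 x^2 - 30240


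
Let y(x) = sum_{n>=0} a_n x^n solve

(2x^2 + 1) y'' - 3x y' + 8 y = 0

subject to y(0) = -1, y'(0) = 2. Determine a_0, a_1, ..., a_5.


Ansatz: y(x) = sum_{n>=0} a_n x^n, so y'(x) = sum_{n>=1} n a_n x^(n-1) and y''(x) = sum_{n>=2} n(n-1) a_n x^(n-2).
Substitute into P(x) y'' + Q(x) y' + R(x) y = 0 with P(x) = 2x^2 + 1, Q(x) = -3x, R(x) = 8, and match powers of x.
Initial conditions: a_0 = -1, a_1 = 2.
Setting the coefficient of each power of x to zero and solving order by order (substituting the coefficients already found):
  x^0: 2 a_2 + 8 a_0 = 0  ->  2 a_2 = -8 a_0 = 8  ->  a_2 = 4
  x^1: 6 a_3 + 5 a_1 = 0  ->  6 a_3 = -5 a_1 = -10  ->  a_3 = -5/3
  x^2: 12 a_4 + 6 a_2 = 0  ->  12 a_4 = -6 a_2 = -24  ->  a_4 = -2
  x^3: 20 a_5 + 11 a_3 = 0  ->  20 a_5 = -11 a_3 = 55/3  ->  a_5 = 11/12
Truncated series: y(x) = -1 + 2 x + 4 x^2 - (5/3) x^3 - 2 x^4 + (11/12) x^5 + O(x^6).

a_0 = -1; a_1 = 2; a_2 = 4; a_3 = -5/3; a_4 = -2; a_5 = 11/12


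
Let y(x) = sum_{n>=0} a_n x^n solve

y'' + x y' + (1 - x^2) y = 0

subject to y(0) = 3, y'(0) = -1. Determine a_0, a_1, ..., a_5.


Ansatz: y(x) = sum_{n>=0} a_n x^n, so y'(x) = sum_{n>=1} n a_n x^(n-1) and y''(x) = sum_{n>=2} n(n-1) a_n x^(n-2).
Substitute into P(x) y'' + Q(x) y' + R(x) y = 0 with P(x) = 1, Q(x) = x, R(x) = 1 - x^2, and match powers of x.
Initial conditions: a_0 = 3, a_1 = -1.
Setting the coefficient of each power of x to zero and solving order by order (substituting the coefficients already found):
  x^0: 2 a_2 + a_0 = 0  ->  2 a_2 = -a_0 = -3  ->  a_2 = -3/2
  x^1: 6 a_3 + 2 a_1 = 0  ->  6 a_3 = -2 a_1 = 2  ->  a_3 = 1/3
  x^2: 12 a_4 + 3 a_2 - a_0 = 0  ->  12 a_4 = -3 a_2 + a_0 = 15/2  ->  a_4 = 5/8
  x^3: 20 a_5 + 4 a_3 - a_1 = 0  ->  20 a_5 = -4 a_3 + a_1 = -7/3  ->  a_5 = -7/60
Truncated series: y(x) = 3 - x - (3/2) x^2 + (1/3) x^3 + (5/8) x^4 - (7/60) x^5 + O(x^6).

a_0 = 3; a_1 = -1; a_2 = -3/2; a_3 = 1/3; a_4 = 5/8; a_5 = -7/60


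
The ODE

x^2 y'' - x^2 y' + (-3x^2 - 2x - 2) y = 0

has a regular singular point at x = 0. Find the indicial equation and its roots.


Divide by x^2 to reach normal form y'' + P_1(x) y' + P_2(x) y = 0 with P_1(x) = -1 and P_2(x) = -3 - 2/x - 2/x^2.
x = 0 is a singular point because the y-coefficient -3 - 2/x - 2/x^2 has a pole at x = 0.
It is a regular singular point because x P_1(x) = p(x) = -x and x^2 P_2(x) = q(x) = -3x^2 - 2x - 2 are polynomials, hence analytic at x = 0.
p(0) = 0,  q(0) = -2.
Indicial equation: r(r-1) + p(0) r + q(0) = 0, i.e. r^2 + (p(0) - 1) r + q(0) = 0, i.e. r^2 - 1 r - 2 = 0.
Discriminant: (-1)^2 - 4(-2) = 9, so r = (1 ± 3)/2.
Solving: r_1 = 2, r_2 = -1.

indicial: r^2 - 1 r - 2 = 0; roots r_1 = 2, r_2 = -1


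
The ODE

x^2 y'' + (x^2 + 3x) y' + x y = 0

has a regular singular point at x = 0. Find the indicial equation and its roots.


Divide by x^2 to reach normal form y'' + P_1(x) y' + P_2(x) y = 0 with P_1(x) = 1 + 3/x and P_2(x) = 1/x.
x = 0 is a singular point because the y'-coefficient 1 + 3/x has a pole at x = 0 and the y-coefficient 1/x has a pole at x = 0.
It is a regular singular point because x P_1(x) = p(x) = x + 3 and x^2 P_2(x) = q(x) = x are polynomials, hence analytic at x = 0.
p(0) = 3,  q(0) = 0.
Indicial equation: r(r-1) + p(0) r + q(0) = 0, i.e. r^2 + (p(0) - 1) r + q(0) = 0, i.e. r^2 + 2 r = 0.
Discriminant: (2)^2 - 4(0) = 4, so r = (-2 ± 2)/2.
Solving: r_1 = 0, r_2 = -2.

indicial: r^2 + 2 r = 0; roots r_1 = 0, r_2 = -2


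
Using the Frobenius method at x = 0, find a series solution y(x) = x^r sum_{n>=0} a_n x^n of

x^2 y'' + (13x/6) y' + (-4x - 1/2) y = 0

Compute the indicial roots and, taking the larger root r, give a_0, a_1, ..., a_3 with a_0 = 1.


Write in Frobenius form y'' + (p(x)/x) y' + (q(x)/x^2) y = 0:
  p(x) = 13/6,  q(x) = -4x - 1/2.
Indicial equation: r(r-1) + (13/6) r + (-1/2) = 0 -> roots r_1 = 1/3, r_2 = -3/2.
Take r = r_1 = 1/3. Let y(x) = x^r sum_{n>=0} a_n x^n with a_0 = 1.
Substitute y = x^r sum a_n x^n and match x^{r+n}. The recurrence is
  D(n) a_n - 4 a_{n-1} = 0,  where D(n) = (r+n)(r+n-1) + (13/6)(r+n) + (-1/2).
  a_n = 4 / D(n) * a_{n-1}.
Since the indicial polynomial factors as (r - r_1)(r - r_2), D(n) = (r_1 + n - r_1)(r_1 + n - r_2) = n(n + 11/6).
Evaluating step by step (a_0 = 1):
  n = 1: D(1) = 1(1 + 11/6) = 17/6; numerator = 4(1) = 4; a_1 = (4)/(17/6) = 24/17
  n = 2: D(2) = 2(2 + 11/6) = 23/3; numerator = 4(24/17) = 96/17; a_2 = (96/17)/(23/3) = 288/391
  n = 3: D(3) = 3(3 + 11/6) = 29/2; numerator = 4(288/391) = 1152/391; a_3 = (1152/391)/(29/2) = 2304/11339

r = 1/3; a_0 = 1; a_1 = 24/17; a_2 = 288/391; a_3 = 2304/11339


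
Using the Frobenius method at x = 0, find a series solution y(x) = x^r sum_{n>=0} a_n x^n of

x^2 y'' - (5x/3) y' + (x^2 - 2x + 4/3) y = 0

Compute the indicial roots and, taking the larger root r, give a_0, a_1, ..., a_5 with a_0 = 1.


Write in Frobenius form y'' + (p(x)/x) y' + (q(x)/x^2) y = 0:
  p(x) = -5/3,  q(x) = x^2 - 2x + 4/3.
Indicial equation: r(r-1) + (-5/3) r + (4/3) = 0 -> roots r_1 = 2, r_2 = 2/3.
Take r = r_1 = 2. Let y(x) = x^r sum_{n>=0} a_n x^n with a_0 = 1.
Substitute y = x^r sum a_n x^n and match x^{r+n}. The recurrence is
  D(n) a_n - 2 a_{n-1} + 1 a_{n-2} = 0,  where D(n) = (r+n)(r+n-1) + (-5/3)(r+n) + (4/3).
  a_n = [2 a_{n-1} - 1 a_{n-2}] / D(n).
Since the indicial polynomial factors as (r - r_1)(r - r_2), D(n) = (r_1 + n - r_1)(r_1 + n - r_2) = n(n + 4/3).
Evaluating step by step (a_0 = 1):
  n = 1: D(1) = 1(1 + 4/3) = 7/3; numerator = 2(1) = 2; a_1 = (2)/(7/3) = 6/7
  n = 2: D(2) = 2(2 + 4/3) = 20/3; numerator = 2(6/7) - 1(1) = 5/7; a_2 = (5/7)/(20/3) = 3/28
  n = 3: D(3) = 3(3 + 4/3) = 13; numerator = 2(3/28) - 1(6/7) = -9/14; a_3 = (-9/14)/(13) = -9/182
  n = 4: D(4) = 4(4 + 4/3) = 64/3; numerator = 2(-9/182) - 1(3/28) = -75/364; a_4 = (-75/364)/(64/3) = -225/23296
  n = 5: D(5) = 5(5 + 4/3) = 95/3; numerator = 2(-225/23296) - 1(-9/182) = 27/896; a_5 = (27/896)/(95/3) = 81/85120

r = 2; a_0 = 1; a_1 = 6/7; a_2 = 3/28; a_3 = -9/182; a_4 = -225/23296; a_5 = 81/85120


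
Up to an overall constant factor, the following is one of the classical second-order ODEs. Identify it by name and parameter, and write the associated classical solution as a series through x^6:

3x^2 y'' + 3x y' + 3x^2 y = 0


All three coefficients share the factor 3; dividing through by 3 gives  x^2 y'' + x y' + x^2 y = 0.
This matches the Bessel equation x^2 y'' + x y' + (x^2 - nu^2) y = 0 with nu^2 = 0, so nu = 0; the solution bounded at x = 0 is J_0(x).
Frobenius at x = 0: indicial roots ±nu; for r = nu the recurrence k(k + 2nu) c_k = -c_{k-2} gives the standard series J_nu(x) = sum_{k>=0} (-1)^k / (k! (k+nu)!) (x/2)^(2k+nu). Evaluate the first 4 terms:
  k = 0: (-1)^0 / (0! * 0! * 2^0) x^0 = 1/(1*1*1) x^0 = (1) x^0
  k = 1: (-1)^1 / (1! * 1! * 2^2) x^2 = -1/(1*1*4) x^2 = (-1/4) x^2
  k = 2: (-1)^2 / (2! * 2! * 2^4) x^4 = 1/(2*2*16) x^4 = (1/64) x^4
  k = 3: (-1)^3 / (3! * 3! * 2^6) x^6 = -1/(6*6*64) x^6 = (-1/2304) x^6
Hence J_0(x) = -x^6/2304 + x^4/64 - x^2/4 + 1 + ....

J_0(x); series = -x^6/2304 + x^4/64 - x^2/4 + 1


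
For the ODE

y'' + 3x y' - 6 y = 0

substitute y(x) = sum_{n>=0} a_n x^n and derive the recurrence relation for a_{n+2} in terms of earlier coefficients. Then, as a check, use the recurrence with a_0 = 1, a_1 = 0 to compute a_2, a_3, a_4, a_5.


Substitute y = sum_n a_n x^n.
y''(x) has coefficient (n+2)(n+1) a_{n+2} at x^n;
3 x y'(x) has coefficient 3 n a_n at x^n (shift);
-6 y(x) has coefficient -6 a_n at x^n.
Matching x^n: (n+2)(n+1) a_{n+2} + (3n - 6) a_n = 0.
Thus a_{n+2} = (-3n + 6) / ((n+1)(n+2)) * a_n.

Check with a_0 = 1, a_1 = 0 (apply the recurrence for n = 0, 1, 2, 3): a_0 = 1, a_1 = 0, a_2 = 3, a_3 = 0, a_4 = 0, a_5 = 0.

a_(n+2) = (-3n + 6) / ((n+1)(n+2)) * a_n; check: a_0 = 1, a_1 = 0, a_2 = 3, a_3 = 0, a_4 = 0, a_5 = 0


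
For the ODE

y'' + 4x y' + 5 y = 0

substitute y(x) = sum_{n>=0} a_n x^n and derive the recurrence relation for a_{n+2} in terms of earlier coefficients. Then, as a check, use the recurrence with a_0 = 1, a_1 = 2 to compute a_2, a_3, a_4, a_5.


Substitute y = sum_n a_n x^n.
y''(x) has coefficient (n+2)(n+1) a_{n+2} at x^n;
4 x y'(x) has coefficient 4 n a_n at x^n (shift);
5 y(x) has coefficient 5 a_n at x^n.
Matching x^n: (n+2)(n+1) a_{n+2} + (4n + 5) a_n = 0.
Thus a_{n+2} = (-4n - 5) / ((n+1)(n+2)) * a_n.

Check with a_0 = 1, a_1 = 2 (apply the recurrence for n = 0, 1, 2, 3): a_0 = 1, a_1 = 2, a_2 = -5/2, a_3 = -3, a_4 = 65/24, a_5 = 51/20.

a_(n+2) = (-4n - 5) / ((n+1)(n+2)) * a_n; check: a_0 = 1, a_1 = 2, a_2 = -5/2, a_3 = -3, a_4 = 65/24, a_5 = 51/20


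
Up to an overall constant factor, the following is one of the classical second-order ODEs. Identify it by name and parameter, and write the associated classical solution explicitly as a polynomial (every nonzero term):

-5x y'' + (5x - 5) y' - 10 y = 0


All three coefficients share the factor -5; dividing through by -5 gives  x y'' + (1 - x) y' + 2 y = 0.
This matches the Laguerre equation x y'' + (1 - x) y' + n y = 0 with n = 2; the polynomial solution is L_2(x).
With y = sum_k a_k x^k, matching x^k gives (k+1)k a_{k+1} + (k+1) a_{k+1} - k a_k + n a_k = 0, i.e. (k+1)^2 a_{k+1} = (k - n) a_k = (k - 2) a_k. The right side vanishes at k = 2, so the series terminates at degree 2.
Standard normalization L_n(0) = 1 gives a_0 = 1. Work upward with a_{k+1} = (k - 2) a_k / (k+1)^2:
  a_1 = (0 - 2)(1) / 1^2 = -2/1 = -2
  a_2 = (1 - 2)(-2) / 2^2 = 2/4 = 1/2
Hence L_2(x) = x^2/2 - 2 x + 1.

L_2(x); series = x^2/2 - 2 x + 1


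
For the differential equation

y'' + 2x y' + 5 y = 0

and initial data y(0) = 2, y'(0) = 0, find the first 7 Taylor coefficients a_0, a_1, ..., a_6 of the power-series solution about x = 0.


Ansatz: y(x) = sum_{n>=0} a_n x^n, so y'(x) = sum_{n>=1} n a_n x^(n-1) and y''(x) = sum_{n>=2} n(n-1) a_n x^(n-2).
Substitute into P(x) y'' + Q(x) y' + R(x) y = 0 with P(x) = 1, Q(x) = 2x, R(x) = 5, and match powers of x.
Initial conditions: a_0 = 2, a_1 = 0.
Setting the coefficient of each power of x to zero and solving order by order (substituting the coefficients already found):
  x^0: 2 a_2 + 5 a_0 = 0  ->  2 a_2 = -5 a_0 = -10  ->  a_2 = -5
  x^1: 6 a_3 + 7 a_1 = 0  ->  6 a_3 = -7 a_1 = 0  ->  a_3 = 0
  x^2: 12 a_4 + 9 a_2 = 0  ->  12 a_4 = -9 a_2 = 45  ->  a_4 = 15/4
  x^3: 20 a_5 + 11 a_3 = 0  ->  20 a_5 = -11 a_3 = 0  ->  a_5 = 0
  x^4: 30 a_6 + 13 a_4 = 0  ->  30 a_6 = -13 a_4 = -195/4  ->  a_6 = -13/8
Truncated series: y(x) = 2 - 5 x^2 + (15/4) x^4 - (13/8) x^6 + O(x^7).

a_0 = 2; a_1 = 0; a_2 = -5; a_3 = 0; a_4 = 15/4; a_5 = 0; a_6 = -13/8


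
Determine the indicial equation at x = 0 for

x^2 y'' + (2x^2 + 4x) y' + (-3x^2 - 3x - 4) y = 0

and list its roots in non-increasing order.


Divide by x^2 to reach normal form y'' + P_1(x) y' + P_2(x) y = 0 with P_1(x) = 2 + 4/x and P_2(x) = -3 - 3/x - 4/x^2.
x = 0 is a singular point because the y'-coefficient 2 + 4/x has a pole at x = 0 and the y-coefficient -3 - 3/x - 4/x^2 has a pole at x = 0.
It is a regular singular point because x P_1(x) = p(x) = 2x + 4 and x^2 P_2(x) = q(x) = -3x^2 - 3x - 4 are polynomials, hence analytic at x = 0.
p(0) = 4,  q(0) = -4.
Indicial equation: r(r-1) + p(0) r + q(0) = 0, i.e. r^2 + (p(0) - 1) r + q(0) = 0, i.e. r^2 + 3 r - 4 = 0.
Discriminant: (3)^2 - 4(-4) = 25, so r = (-3 ± 5)/2.
Solving: r_1 = 1, r_2 = -4.

indicial: r^2 + 3 r - 4 = 0; roots r_1 = 1, r_2 = -4


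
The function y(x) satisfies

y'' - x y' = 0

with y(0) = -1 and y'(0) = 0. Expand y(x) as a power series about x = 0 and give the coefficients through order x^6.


Ansatz: y(x) = sum_{n>=0} a_n x^n, so y'(x) = sum_{n>=1} n a_n x^(n-1) and y''(x) = sum_{n>=2} n(n-1) a_n x^(n-2).
Substitute into P(x) y'' + Q(x) y' + R(x) y = 0 with P(x) = 1, Q(x) = -x, R(x) = 0, and match powers of x.
Initial conditions: a_0 = -1, a_1 = 0.
Setting the coefficient of each power of x to zero and solving order by order (substituting the coefficients already found):
  x^0: 2 a_2 = 0  ->  a_2 = 0
  x^1: 6 a_3 - a_1 = 0  ->  6 a_3 = a_1 = 0  ->  a_3 = 0
  x^2: 12 a_4 - 2 a_2 = 0  ->  12 a_4 = 2 a_2 = 0  ->  a_4 = 0
  x^3: 20 a_5 - 3 a_3 = 0  ->  20 a_5 = 3 a_3 = 0  ->  a_5 = 0
  x^4: 30 a_6 - 4 a_4 = 0  ->  30 a_6 = 4 a_4 = 0  ->  a_6 = 0
Truncated series: y(x) = -1 + O(x^7).

a_0 = -1; a_1 = 0; a_2 = 0; a_3 = 0; a_4 = 0; a_5 = 0; a_6 = 0


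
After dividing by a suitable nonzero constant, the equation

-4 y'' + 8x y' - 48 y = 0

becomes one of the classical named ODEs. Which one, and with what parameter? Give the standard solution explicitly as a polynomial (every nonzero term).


All three coefficients share the factor -4; dividing through by -4 gives  y'' - 2x y' + 12 y = 0.
This matches the Hermite equation y'' - 2x y' + 2n y = 0 with 2n = 12, so n = 6; the polynomial solution is H_6(x).
With y = sum_k a_k x^k, matching x^k gives (k+2)(k+1) a_{k+2} = 2(k - n) a_k = 2(k - 6) a_k. The right side vanishes at k = 6, so the series with the parity of 6 terminates at degree 6.
Standard normalization: leading coefficient of H_n is 2^n, so a_6 = 2^6 = 64. Work downward with a_k = (k+1)(k+2) a_{k+2} / (2(k - n)):
  a_4 = (5)(6)(64) / (2(4 - 6)) = 1920/(-4) = -480
  a_2 = (3)(4)(-480) / (2(2 - 6)) = -5760/(-8) = 720
  a_0 = (1)(2)(720) / (2(0 - 6)) = 1440/(-12) = -120
Hence H_6(x) = 64 x^6 - 480 x^4 + 720 x^2 - 120.

H_6(x); series = 64 x^6 - 480 x^4 + 720 x^2 - 120


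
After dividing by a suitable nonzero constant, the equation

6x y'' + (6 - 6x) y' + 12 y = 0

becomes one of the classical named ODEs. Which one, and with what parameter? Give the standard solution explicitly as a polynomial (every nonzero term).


All three coefficients share the factor 6; dividing through by 6 gives  x y'' + (1 - x) y' + 2 y = 0.
This matches the Laguerre equation x y'' + (1 - x) y' + n y = 0 with n = 2; the polynomial solution is L_2(x).
With y = sum_k a_k x^k, matching x^k gives (k+1)k a_{k+1} + (k+1) a_{k+1} - k a_k + n a_k = 0, i.e. (k+1)^2 a_{k+1} = (k - n) a_k = (k - 2) a_k. The right side vanishes at k = 2, so the series terminates at degree 2.
Standard normalization L_n(0) = 1 gives a_0 = 1. Work upward with a_{k+1} = (k - 2) a_k / (k+1)^2:
  a_1 = (0 - 2)(1) / 1^2 = -2/1 = -2
  a_2 = (1 - 2)(-2) / 2^2 = 2/4 = 1/2
Hence L_2(x) = x^2/2 - 2 x + 1.

L_2(x); series = x^2/2 - 2 x + 1


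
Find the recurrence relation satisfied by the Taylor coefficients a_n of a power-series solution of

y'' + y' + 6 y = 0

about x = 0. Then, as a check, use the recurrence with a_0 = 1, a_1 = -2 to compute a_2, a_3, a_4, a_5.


Substitute y = sum_n a_n x^n.
y''(x) has coefficient (n+2)(n+1) a_{n+2} at x^n;
y'(x) has coefficient (n+1) a_{n+1} at x^n;
6 y(x) has coefficient 6 a_n at x^n.
Matching x^n: (n+2)(n+1) a_{n+2} + (n+1) a_{n+1} + 6 a_n = 0.
Thus a_{n+2} = [-(n+1) a_{n+1} - 6 a_n] / ((n+1)(n+2)).

Check with a_0 = 1, a_1 = -2 (apply the recurrence for n = 0, 1, 2, 3): a_0 = 1, a_1 = -2, a_2 = -2, a_3 = 8/3, a_4 = 1/3, a_5 = -13/15.

a_(n+2) = [-(n+1) a_(n+1) - 6 a_n] / ((n+1)(n+2)); check: a_0 = 1, a_1 = -2, a_2 = -2, a_3 = 8/3, a_4 = 1/3, a_5 = -13/15


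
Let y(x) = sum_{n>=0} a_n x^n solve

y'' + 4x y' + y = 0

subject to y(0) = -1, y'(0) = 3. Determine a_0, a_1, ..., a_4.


Ansatz: y(x) = sum_{n>=0} a_n x^n, so y'(x) = sum_{n>=1} n a_n x^(n-1) and y''(x) = sum_{n>=2} n(n-1) a_n x^(n-2).
Substitute into P(x) y'' + Q(x) y' + R(x) y = 0 with P(x) = 1, Q(x) = 4x, R(x) = 1, and match powers of x.
Initial conditions: a_0 = -1, a_1 = 3.
Setting the coefficient of each power of x to zero and solving order by order (substituting the coefficients already found):
  x^0: 2 a_2 + a_0 = 0  ->  2 a_2 = -a_0 = 1  ->  a_2 = 1/2
  x^1: 6 a_3 + 5 a_1 = 0  ->  6 a_3 = -5 a_1 = -15  ->  a_3 = -5/2
  x^2: 12 a_4 + 9 a_2 = 0  ->  12 a_4 = -9 a_2 = -9/2  ->  a_4 = -3/8
Truncated series: y(x) = -1 + 3 x + (1/2) x^2 - (5/2) x^3 - (3/8) x^4 + O(x^5).

a_0 = -1; a_1 = 3; a_2 = 1/2; a_3 = -5/2; a_4 = -3/8


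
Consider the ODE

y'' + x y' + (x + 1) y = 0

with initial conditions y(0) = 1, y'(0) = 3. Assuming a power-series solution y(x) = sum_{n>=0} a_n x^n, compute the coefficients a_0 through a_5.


Ansatz: y(x) = sum_{n>=0} a_n x^n, so y'(x) = sum_{n>=1} n a_n x^(n-1) and y''(x) = sum_{n>=2} n(n-1) a_n x^(n-2).
Substitute into P(x) y'' + Q(x) y' + R(x) y = 0 with P(x) = 1, Q(x) = x, R(x) = x + 1, and match powers of x.
Initial conditions: a_0 = 1, a_1 = 3.
Setting the coefficient of each power of x to zero and solving order by order (substituting the coefficients already found):
  x^0: 2 a_2 + a_0 = 0  ->  2 a_2 = -a_0 = -1  ->  a_2 = -1/2
  x^1: 6 a_3 + 2 a_1 + a_0 = 0  ->  6 a_3 = -2 a_1 - a_0 = -7  ->  a_3 = -7/6
  x^2: 12 a_4 + 3 a_2 + a_1 = 0  ->  12 a_4 = -3 a_2 - a_1 = -3/2  ->  a_4 = -1/8
  x^3: 20 a_5 + 4 a_3 + a_2 = 0  ->  20 a_5 = -4 a_3 - a_2 = 31/6  ->  a_5 = 31/120
Truncated series: y(x) = 1 + 3 x - (1/2) x^2 - (7/6) x^3 - (1/8) x^4 + (31/120) x^5 + O(x^6).

a_0 = 1; a_1 = 3; a_2 = -1/2; a_3 = -7/6; a_4 = -1/8; a_5 = 31/120


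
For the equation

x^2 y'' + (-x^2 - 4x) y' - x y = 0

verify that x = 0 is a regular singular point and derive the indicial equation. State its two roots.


Divide by x^2 to reach normal form y'' + P_1(x) y' + P_2(x) y = 0 with P_1(x) = -1 - 4/x and P_2(x) = -1/x.
x = 0 is a singular point because the y'-coefficient -1 - 4/x has a pole at x = 0 and the y-coefficient -1/x has a pole at x = 0.
It is a regular singular point because x P_1(x) = p(x) = -x - 4 and x^2 P_2(x) = q(x) = -x are polynomials, hence analytic at x = 0.
p(0) = -4,  q(0) = 0.
Indicial equation: r(r-1) + p(0) r + q(0) = 0, i.e. r^2 + (p(0) - 1) r + q(0) = 0, i.e. r^2 - 5 r = 0.
Discriminant: (-5)^2 - 4(0) = 25, so r = (5 ± 5)/2.
Solving: r_1 = 5, r_2 = 0.

indicial: r^2 - 5 r = 0; roots r_1 = 5, r_2 = 0


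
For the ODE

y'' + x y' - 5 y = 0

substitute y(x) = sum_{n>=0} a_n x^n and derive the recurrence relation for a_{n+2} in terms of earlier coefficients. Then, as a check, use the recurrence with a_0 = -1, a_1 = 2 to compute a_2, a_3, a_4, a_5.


Substitute y = sum_n a_n x^n.
y''(x) has coefficient (n+2)(n+1) a_{n+2} at x^n;
x y'(x) has coefficient n a_n at x^n (shift);
-5 y(x) has coefficient -5 a_n at x^n.
Matching x^n: (n+2)(n+1) a_{n+2} + (n - 5) a_n = 0.
Thus a_{n+2} = (-n + 5) / ((n+1)(n+2)) * a_n.

Check with a_0 = -1, a_1 = 2 (apply the recurrence for n = 0, 1, 2, 3): a_0 = -1, a_1 = 2, a_2 = -5/2, a_3 = 4/3, a_4 = -5/8, a_5 = 2/15.

a_(n+2) = (-n + 5) / ((n+1)(n+2)) * a_n; check: a_0 = -1, a_1 = 2, a_2 = -5/2, a_3 = 4/3, a_4 = -5/8, a_5 = 2/15


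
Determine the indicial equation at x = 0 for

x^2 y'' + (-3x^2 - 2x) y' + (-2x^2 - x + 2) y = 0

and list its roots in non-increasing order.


Divide by x^2 to reach normal form y'' + P_1(x) y' + P_2(x) y = 0 with P_1(x) = -3 - 2/x and P_2(x) = -2 - 1/x + 2/x^2.
x = 0 is a singular point because the y'-coefficient -3 - 2/x has a pole at x = 0 and the y-coefficient -2 - 1/x + 2/x^2 has a pole at x = 0.
It is a regular singular point because x P_1(x) = p(x) = -3x - 2 and x^2 P_2(x) = q(x) = -2x^2 - x + 2 are polynomials, hence analytic at x = 0.
p(0) = -2,  q(0) = 2.
Indicial equation: r(r-1) + p(0) r + q(0) = 0, i.e. r^2 + (p(0) - 1) r + q(0) = 0, i.e. r^2 - 3 r + 2 = 0.
Discriminant: (-3)^2 - 4(2) = 1, so r = (3 ± 1)/2.
Solving: r_1 = 2, r_2 = 1.

indicial: r^2 - 3 r + 2 = 0; roots r_1 = 2, r_2 = 1
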